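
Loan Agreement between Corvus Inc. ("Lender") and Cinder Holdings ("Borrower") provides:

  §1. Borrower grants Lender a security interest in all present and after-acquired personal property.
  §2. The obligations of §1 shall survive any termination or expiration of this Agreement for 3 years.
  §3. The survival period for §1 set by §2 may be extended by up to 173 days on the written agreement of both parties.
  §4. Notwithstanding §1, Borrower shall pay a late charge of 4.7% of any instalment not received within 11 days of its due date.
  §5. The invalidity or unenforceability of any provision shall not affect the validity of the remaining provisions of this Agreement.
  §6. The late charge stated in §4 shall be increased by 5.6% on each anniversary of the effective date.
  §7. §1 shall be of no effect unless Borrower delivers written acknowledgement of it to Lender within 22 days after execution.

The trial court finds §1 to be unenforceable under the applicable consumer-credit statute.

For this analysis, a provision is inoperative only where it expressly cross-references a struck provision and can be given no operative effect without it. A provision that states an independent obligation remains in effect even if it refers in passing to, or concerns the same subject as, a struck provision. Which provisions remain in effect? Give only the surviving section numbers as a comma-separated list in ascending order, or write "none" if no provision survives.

4, 5, 6

§1 is struck. §2 merely fixes the survival period for §1; with §1 gone it has nothing to operate on and falls away. §7 merely fixes the acknowledgement condition for §1; with §1 gone it has nothing to operate on and falls away. §3 does nothing except set the extension of the survival period for §1 by reference to §2; with §2 gone it has no independent effect and is inoperative. §4 mentions §1 but its own obligation stands independently of §1, so §4 is not affected. §5 is a severability clause and preserves every provision that can still be given independent effect. That leaves §4, §5, and §6 in effect.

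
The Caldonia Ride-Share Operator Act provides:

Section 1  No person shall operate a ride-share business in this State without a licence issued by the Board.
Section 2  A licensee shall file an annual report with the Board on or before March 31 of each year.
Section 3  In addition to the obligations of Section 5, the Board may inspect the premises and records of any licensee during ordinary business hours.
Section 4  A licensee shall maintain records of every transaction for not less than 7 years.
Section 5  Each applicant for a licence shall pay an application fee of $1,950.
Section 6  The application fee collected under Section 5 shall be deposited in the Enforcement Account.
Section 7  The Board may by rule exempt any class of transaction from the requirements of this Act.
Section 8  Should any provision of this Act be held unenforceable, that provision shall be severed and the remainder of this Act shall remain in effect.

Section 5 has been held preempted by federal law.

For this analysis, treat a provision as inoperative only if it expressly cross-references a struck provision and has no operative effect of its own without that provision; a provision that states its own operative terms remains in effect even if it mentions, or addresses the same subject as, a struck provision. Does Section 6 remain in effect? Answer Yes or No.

Section 5 is struck. Section 6 has no operative effect of its own apart from Section 5 and is therefore inoperative. Section 3 mentions Section 5 but its own obligation stands independently of Section 5, so Section 3 is not affected. Under the severability clause in Section 8, the remaining provisions continue in force. Section 1, Section 2, Section 3, Section 4, Section 7, and Section 8 remain in effect. Section 6 is among the inoperative provisions, so the answer is no.

No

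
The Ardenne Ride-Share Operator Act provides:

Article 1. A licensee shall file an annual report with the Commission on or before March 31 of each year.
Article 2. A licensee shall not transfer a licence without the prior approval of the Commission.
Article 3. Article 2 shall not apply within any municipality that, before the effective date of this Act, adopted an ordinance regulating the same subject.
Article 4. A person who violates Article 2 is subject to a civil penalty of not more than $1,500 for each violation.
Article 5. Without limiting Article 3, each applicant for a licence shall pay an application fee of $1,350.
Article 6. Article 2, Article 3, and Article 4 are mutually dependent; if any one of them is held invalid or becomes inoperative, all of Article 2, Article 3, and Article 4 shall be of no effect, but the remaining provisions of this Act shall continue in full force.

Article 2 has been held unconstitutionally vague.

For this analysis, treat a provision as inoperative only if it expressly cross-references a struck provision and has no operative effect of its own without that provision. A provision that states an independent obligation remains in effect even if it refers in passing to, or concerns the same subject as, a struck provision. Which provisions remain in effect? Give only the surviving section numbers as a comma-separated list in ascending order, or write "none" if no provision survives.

1, 5, 6

Article 2 is struck. Article 3 has no operative effect of its own apart from Article 2 and is therefore inoperative. The only function of Article 4 is the civil penalty for violating Article 2, so it cannot stand once Article 2 is removed. Article 5 mentions Article 3 but its own obligation stands independently of Article 3, so Article 5 is not affected. Article 6 declares Article 2, Article 3, and Article 4 mutually dependent; since one of them has fallen, all of them are of no effect. The remainder continues in force under Article 6. The provisions still in force are Article 1, Article 5, and Article 6.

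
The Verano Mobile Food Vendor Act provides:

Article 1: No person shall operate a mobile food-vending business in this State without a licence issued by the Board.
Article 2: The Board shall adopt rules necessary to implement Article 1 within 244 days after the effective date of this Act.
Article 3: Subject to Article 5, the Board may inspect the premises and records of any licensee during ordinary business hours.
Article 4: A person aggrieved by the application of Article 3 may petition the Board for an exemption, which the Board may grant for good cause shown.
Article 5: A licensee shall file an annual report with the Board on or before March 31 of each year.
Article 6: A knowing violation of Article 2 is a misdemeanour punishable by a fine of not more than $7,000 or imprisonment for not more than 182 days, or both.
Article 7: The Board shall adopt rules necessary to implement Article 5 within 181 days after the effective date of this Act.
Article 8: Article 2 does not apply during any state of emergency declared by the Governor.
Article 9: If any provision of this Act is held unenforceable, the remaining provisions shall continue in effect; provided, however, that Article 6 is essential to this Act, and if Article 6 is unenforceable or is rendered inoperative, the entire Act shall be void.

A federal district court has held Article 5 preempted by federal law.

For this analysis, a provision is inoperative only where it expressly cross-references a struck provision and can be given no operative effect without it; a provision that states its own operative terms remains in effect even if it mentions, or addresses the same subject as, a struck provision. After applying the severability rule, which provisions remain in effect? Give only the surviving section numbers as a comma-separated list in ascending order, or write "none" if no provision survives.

Article 5 is struck. Article 7 has no operative effect of its own apart from Article 5 and is therefore inoperative. Although Article 3 refers to Article 5, its operative terms do not depend on Article 5, so it remains in effect. Article 9 makes Article 6 an essential term, but Article 6 is unaffected, so the severability proviso in Article 9 preserves the remaining provisions. Article 1, Article 2, Article 3, Article 4, Article 6, Article 8, and Article 9 remain in effect.

1, 2, 3, 4, 6, 8, 9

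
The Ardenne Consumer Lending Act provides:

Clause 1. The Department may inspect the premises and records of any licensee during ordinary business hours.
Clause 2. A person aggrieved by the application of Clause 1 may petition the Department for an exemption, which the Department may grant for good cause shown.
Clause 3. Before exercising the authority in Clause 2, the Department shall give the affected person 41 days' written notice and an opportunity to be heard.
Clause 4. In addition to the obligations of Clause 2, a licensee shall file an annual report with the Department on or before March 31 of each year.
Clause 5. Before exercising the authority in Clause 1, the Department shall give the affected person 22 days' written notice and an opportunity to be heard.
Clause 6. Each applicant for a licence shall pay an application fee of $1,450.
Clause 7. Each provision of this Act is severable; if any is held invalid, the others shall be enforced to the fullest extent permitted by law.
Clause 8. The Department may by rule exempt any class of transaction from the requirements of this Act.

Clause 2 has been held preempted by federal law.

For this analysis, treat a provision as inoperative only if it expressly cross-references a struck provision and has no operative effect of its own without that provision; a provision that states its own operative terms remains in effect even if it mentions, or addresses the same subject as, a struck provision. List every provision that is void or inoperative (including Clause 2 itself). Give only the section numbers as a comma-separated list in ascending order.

2, 3

Clause 2 is struck. Clause 3 has no operative effect of its own apart from Clause 2 and is therefore inoperative. Clause 4 mentions Clause 2 but its own obligation stands independently of Clause 2, so Clause 4 is not affected. Under the severability clause in Clause 7, the remaining provisions continue in force. Clause 1, Clause 4, Clause 5, Clause 6, Clause 7, and Clause 8 remain in effect.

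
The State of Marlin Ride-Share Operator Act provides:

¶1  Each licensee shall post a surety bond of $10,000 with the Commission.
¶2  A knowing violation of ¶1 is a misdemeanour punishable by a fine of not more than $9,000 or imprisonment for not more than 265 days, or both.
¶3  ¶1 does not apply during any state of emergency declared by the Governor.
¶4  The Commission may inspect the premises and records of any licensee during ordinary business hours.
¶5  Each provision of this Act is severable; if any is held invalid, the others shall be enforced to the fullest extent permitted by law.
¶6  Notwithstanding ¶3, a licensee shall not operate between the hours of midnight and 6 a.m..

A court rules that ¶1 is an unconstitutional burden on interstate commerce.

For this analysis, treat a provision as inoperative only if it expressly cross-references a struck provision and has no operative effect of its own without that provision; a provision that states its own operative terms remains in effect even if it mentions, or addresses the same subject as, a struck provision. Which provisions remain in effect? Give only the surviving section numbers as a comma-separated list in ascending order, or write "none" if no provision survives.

4, 5, 6

¶1 is struck. ¶2 operates only by reference to ¶1, so it falls with ¶1. The only function of ¶3 is the emergency suspension of ¶1, so it cannot stand once ¶1 is removed. Although ¶6 refers to ¶3, its operative terms do not depend on ¶3, so it remains in effect. Under the severability clause in ¶5, the remaining provisions continue in force. ¶4, ¶5, and ¶6 remain in effect.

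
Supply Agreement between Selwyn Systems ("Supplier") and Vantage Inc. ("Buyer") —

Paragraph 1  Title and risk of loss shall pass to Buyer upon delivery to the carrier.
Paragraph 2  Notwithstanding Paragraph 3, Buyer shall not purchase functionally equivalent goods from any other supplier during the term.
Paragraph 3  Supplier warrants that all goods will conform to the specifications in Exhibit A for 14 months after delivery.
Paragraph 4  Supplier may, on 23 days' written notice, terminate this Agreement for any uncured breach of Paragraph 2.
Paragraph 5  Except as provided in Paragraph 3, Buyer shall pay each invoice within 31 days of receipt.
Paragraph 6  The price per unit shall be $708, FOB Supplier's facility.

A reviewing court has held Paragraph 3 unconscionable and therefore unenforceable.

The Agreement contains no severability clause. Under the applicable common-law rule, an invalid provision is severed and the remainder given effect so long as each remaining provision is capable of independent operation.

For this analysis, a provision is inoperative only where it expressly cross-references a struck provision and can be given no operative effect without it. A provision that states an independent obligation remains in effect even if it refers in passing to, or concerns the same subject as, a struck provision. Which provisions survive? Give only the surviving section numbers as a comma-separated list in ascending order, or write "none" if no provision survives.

Paragraph 3 is struck. Although Paragraph 2 refers to Paragraph 3, its operative terms do not depend on Paragraph 3, so it remains in effect. Paragraph 5 mentions Paragraph 3 but its own obligation stands independently of Paragraph 3, so Paragraph 5 is not affected. No other provision's operative terms depend on Paragraph 3. With no severability clause, the stated default rule severs what cannot stand and enforces each remaining provision that can operate on its own. The provisions still in force are Paragraph 1, Paragraph 2, Paragraph 4, Paragraph 5, and Paragraph 6.

1, 2, 4, 5, 6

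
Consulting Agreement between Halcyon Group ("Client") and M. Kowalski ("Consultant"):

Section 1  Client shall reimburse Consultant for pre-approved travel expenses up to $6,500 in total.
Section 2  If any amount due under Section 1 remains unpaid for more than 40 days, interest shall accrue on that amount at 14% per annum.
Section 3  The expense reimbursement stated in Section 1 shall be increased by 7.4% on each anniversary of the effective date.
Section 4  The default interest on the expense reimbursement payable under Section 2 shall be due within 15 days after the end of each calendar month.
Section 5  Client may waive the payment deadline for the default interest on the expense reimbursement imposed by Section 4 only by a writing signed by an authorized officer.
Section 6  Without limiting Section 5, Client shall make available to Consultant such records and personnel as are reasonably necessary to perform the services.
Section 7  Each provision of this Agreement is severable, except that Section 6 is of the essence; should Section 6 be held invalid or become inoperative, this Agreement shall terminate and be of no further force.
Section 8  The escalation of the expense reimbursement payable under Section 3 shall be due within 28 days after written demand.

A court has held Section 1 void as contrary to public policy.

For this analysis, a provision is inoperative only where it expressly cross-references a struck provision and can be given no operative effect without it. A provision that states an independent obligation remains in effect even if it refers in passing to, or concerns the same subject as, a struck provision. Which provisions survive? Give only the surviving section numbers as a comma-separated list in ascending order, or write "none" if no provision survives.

Section 1 is struck. Section 2 operates only by reference to Section 1, so it falls with Section 1. Section 3 operates only by reference to Section 1, so it falls with Section 1. The whole of Section 4 is the payment deadline for the default interest on the expense reimbursement, defined by reference to Section 2, so Section 4 cannot stand once Section 2 is removed. Section 8 operates only by reference to Section 3, so it falls with Section 3. The only function of Section 5 is the waiver condition for Section 4, so it cannot stand once Section 4 is removed. Although Section 6 refers to Section 5, its operative terms do not depend on Section 5, so it remains in effect. Section 7 makes Section 6 an essential term, but Section 6 is unaffected, so the severability proviso in Section 7 preserves the remaining provisions. The provisions still in force are Section 6 and Section 7.

6, 7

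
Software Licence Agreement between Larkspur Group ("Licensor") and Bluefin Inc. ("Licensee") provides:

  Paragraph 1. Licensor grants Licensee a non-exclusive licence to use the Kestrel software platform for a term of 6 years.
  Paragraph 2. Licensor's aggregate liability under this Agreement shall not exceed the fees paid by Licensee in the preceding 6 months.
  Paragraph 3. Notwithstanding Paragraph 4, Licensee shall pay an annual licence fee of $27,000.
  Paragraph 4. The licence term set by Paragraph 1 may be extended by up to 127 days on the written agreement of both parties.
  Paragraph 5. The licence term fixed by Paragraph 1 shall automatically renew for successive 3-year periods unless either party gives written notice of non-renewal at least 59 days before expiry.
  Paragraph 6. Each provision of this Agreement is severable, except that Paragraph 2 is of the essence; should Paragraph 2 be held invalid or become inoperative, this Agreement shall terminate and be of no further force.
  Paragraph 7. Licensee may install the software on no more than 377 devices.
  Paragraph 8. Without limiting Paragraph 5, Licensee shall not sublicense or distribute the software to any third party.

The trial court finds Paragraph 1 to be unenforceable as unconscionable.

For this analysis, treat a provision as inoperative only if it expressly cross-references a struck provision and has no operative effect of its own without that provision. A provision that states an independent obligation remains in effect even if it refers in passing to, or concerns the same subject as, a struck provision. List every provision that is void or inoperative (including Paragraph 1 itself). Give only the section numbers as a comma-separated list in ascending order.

Paragraph 1 is struck. Paragraph 4 does nothing except set the extension of the licence term by reference to Paragraph 1; with Paragraph 1 gone it has no independent effect and is inoperative. Paragraph 5 has no operative effect of its own apart from Paragraph 1 and is therefore inoperative. Although Paragraph 3 refers to Paragraph 4, its operative terms do not depend on Paragraph 4, so it remains in effect. Paragraph 8 mentions Paragraph 5 but its own obligation stands independently of Paragraph 5, so Paragraph 8 is not affected. Paragraph 6 makes Paragraph 2 an essential term, but Paragraph 2 is unaffected, so the severability proviso in Paragraph 6 preserves the remaining provisions. Paragraph 2, Paragraph 3, Paragraph 6, Paragraph 7, and Paragraph 8 remain in effect.

1, 4, 5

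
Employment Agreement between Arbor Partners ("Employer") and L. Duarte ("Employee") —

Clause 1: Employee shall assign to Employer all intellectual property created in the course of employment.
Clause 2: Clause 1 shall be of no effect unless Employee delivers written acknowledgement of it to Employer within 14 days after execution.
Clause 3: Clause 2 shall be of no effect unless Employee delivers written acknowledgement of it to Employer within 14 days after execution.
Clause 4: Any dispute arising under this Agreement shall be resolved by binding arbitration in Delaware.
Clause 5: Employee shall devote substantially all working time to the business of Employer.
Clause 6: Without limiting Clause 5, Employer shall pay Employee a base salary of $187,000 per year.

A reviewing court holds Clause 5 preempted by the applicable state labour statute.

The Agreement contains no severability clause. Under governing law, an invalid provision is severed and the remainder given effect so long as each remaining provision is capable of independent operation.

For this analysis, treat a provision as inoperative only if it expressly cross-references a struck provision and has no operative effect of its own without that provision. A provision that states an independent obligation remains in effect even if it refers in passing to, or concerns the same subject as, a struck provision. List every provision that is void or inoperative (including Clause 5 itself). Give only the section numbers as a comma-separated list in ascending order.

5

Clause 5 is struck. Although Clause 6 refers to Clause 5, its operative terms do not depend on Clause 5, so it remains in effect. No other provision's operative terms depend on Clause 5. Under the stated default rule, only provisions that cannot operate independently fall away; the rest are enforced. Clause 1, Clause 2, Clause 3, Clause 4, and Clause 6 remain in effect.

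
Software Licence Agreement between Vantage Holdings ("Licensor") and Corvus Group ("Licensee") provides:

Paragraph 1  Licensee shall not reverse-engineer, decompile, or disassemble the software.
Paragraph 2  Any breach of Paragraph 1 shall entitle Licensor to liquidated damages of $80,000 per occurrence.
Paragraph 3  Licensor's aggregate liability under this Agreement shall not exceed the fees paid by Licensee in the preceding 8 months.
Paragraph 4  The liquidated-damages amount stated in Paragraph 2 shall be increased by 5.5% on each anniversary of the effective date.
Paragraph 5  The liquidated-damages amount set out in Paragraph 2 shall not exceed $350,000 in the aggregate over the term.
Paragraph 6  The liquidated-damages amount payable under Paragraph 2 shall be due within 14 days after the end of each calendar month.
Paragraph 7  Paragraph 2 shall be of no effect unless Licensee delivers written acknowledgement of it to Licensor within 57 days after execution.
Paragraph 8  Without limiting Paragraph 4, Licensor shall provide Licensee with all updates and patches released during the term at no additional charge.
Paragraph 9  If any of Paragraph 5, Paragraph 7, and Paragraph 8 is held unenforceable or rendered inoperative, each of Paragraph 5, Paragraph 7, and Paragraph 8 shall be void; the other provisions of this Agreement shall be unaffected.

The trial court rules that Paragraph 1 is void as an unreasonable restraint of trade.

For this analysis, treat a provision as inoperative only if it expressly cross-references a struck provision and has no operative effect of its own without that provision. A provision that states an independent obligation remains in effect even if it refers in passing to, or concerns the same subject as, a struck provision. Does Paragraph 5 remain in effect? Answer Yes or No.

No

Paragraph 1 is struck. Paragraph 2 does nothing except set the liquidated-damages amount by reference to Paragraph 1; with Paragraph 1 gone it has no independent effect and is inoperative. The whole of Paragraph 4 is the escalation of the liquidated-damages amount, defined by reference to Paragraph 2, so Paragraph 4 cannot stand once Paragraph 2 is removed. Paragraph 5 does nothing except set the aggregate cap on the liquidated-damages amount by reference to Paragraph 2; with Paragraph 2 gone it has no independent effect and is inoperative. The whole of Paragraph 6 is the payment deadline for the liquidated-damages amount, defined by reference to Paragraph 2, so Paragraph 6 cannot stand once Paragraph 2 is removed. The only function of Paragraph 7 is the acknowledgement condition for Paragraph 2, so it cannot stand once Paragraph 2 is removed. Paragraph 9 declares Paragraph 5, Paragraph 7, and Paragraph 8 mutually dependent; since one of them has fallen, all of them are of no effect. That brings down Paragraph 8 as well. The remainder continues in force under Paragraph 9. That leaves Paragraph 3 and Paragraph 9 in effect. Paragraph 5 is among the inoperative provisions, so the answer is no.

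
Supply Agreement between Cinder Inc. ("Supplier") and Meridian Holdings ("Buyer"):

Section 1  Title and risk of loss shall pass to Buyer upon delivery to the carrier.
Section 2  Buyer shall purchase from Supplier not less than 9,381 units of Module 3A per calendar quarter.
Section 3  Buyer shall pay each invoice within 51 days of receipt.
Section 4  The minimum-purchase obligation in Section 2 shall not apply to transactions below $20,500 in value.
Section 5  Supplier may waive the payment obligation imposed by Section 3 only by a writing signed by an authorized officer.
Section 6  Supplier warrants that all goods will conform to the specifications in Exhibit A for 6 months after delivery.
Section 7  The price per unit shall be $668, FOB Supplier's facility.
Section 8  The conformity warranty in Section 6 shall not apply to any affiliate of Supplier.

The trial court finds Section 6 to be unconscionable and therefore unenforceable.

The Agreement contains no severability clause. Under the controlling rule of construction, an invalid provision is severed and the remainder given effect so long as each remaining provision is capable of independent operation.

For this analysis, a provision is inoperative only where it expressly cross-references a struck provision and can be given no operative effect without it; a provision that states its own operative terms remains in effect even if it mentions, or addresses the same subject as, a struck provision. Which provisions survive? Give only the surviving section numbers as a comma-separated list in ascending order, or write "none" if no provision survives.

1, 2, 3, 4, 5, 7

Section 6 is struck. The whole of Section 8 is the carve-out from the conformity warranty, defined by reference to Section 6, so Section 8 cannot stand once Section 6 is removed. With no severability clause, the stated default rule severs what cannot stand and enforces each remaining provision that can operate on its own. Section 1, Section 2, Section 3, Section 4, Section 5, and Section 7 remain in effect.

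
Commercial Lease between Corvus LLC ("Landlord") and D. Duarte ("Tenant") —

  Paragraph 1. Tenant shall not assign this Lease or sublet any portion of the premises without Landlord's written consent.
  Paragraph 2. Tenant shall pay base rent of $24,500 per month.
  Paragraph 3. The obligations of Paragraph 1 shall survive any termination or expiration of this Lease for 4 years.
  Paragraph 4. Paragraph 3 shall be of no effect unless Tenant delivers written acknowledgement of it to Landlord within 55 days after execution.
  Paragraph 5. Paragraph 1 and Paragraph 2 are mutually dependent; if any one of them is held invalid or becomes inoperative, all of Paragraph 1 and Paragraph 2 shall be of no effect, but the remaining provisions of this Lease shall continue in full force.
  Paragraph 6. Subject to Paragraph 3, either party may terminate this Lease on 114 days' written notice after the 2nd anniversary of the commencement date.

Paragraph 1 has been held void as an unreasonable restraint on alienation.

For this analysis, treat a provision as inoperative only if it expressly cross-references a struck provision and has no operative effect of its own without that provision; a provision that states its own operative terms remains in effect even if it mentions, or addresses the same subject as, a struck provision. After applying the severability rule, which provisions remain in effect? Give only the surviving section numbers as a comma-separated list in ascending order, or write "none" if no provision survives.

5, 6

Paragraph 1 is struck. Paragraph 3 merely fixes the survival period for Paragraph 1; with Paragraph 1 gone it has nothing to operate on and falls away. Paragraph 4 has no operative effect of its own apart from Paragraph 3 and is therefore inoperative. Although Paragraph 6 refers to Paragraph 3, its operative terms do not depend on Paragraph 3, so it remains in effect. Paragraph 5 declares Paragraph 1 and Paragraph 2 mutually dependent; since one of them has fallen, all of them are of no effect. That brings down Paragraph 2 as well. The remainder continues in force under Paragraph 5. That leaves Paragraph 5 and Paragraph 6 in effect.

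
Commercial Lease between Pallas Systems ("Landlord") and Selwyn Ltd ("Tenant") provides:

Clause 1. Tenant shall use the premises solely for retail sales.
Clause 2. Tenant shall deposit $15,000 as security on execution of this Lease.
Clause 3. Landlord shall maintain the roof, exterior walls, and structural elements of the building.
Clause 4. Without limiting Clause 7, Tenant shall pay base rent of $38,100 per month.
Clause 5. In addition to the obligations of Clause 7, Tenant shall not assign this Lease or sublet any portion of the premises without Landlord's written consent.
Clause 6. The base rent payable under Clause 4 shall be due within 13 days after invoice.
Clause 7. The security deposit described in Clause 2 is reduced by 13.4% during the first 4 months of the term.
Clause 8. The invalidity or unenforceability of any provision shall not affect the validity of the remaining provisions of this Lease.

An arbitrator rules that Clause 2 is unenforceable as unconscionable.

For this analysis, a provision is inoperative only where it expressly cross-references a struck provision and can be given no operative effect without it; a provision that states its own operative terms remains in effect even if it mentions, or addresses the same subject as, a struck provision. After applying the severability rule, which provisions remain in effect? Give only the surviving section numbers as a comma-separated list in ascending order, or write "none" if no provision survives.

1, 3, 4, 5, 6, 8

Clause 2 is struck. Clause 7 operates only by reference to Clause 2, so it falls with Clause 2. Clause 5 mentions Clause 7 but its own obligation stands independently of Clause 7, so Clause 5 is not affected. Clause 4 mentions Clause 7 but its own obligation stands independently of Clause 7, so Clause 4 is not affected. Clause 8 is a severability clause and preserves every provision that can still be given independent effect. The provisions still in force are Clause 1, Clause 3, Clause 4, Clause 5, Clause 6, and Clause 8.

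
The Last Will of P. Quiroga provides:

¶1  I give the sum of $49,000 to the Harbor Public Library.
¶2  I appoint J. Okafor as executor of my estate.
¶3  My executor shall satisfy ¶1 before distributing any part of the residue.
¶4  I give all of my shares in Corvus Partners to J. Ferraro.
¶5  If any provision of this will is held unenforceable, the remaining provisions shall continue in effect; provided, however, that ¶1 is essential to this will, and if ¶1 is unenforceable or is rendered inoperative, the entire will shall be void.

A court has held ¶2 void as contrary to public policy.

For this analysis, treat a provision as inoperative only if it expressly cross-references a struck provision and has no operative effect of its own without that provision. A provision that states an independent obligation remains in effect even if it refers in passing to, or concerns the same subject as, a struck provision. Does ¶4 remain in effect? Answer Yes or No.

Yes

¶2 is struck. Nothing else in the will is defined by reference to ¶2. ¶5 makes ¶1 an essential term, but ¶1 is unaffected, so the severability proviso in ¶5 preserves the remaining provisions. ¶1, ¶3, ¶4, and ¶5 remain in effect. ¶4 is among the surviving provisions, so the answer is yes.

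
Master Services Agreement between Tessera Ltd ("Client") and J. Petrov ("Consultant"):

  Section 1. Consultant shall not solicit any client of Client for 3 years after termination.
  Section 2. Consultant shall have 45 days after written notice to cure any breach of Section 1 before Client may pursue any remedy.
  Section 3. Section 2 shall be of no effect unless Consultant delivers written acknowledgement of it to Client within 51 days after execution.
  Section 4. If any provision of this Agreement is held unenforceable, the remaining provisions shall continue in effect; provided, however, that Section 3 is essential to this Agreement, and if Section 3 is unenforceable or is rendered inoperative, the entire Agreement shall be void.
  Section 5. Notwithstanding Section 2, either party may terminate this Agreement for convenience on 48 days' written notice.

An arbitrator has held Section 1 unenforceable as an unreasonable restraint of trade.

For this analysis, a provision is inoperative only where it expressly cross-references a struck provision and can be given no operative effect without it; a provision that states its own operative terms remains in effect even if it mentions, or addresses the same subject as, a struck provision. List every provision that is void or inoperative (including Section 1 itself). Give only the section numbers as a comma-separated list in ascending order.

Section 1 is struck. Section 2 has no operative effect of its own apart from Section 1 and is therefore inoperative. Section 3 merely fixes the acknowledgement condition for Section 2; with Section 2 gone it has nothing to operate on and falls away. Section 4 makes Section 3 an essential term, and Section 3 has been rendered inoperative by the cascade; under Section 4, the entire Agreement is therefore void. No provision of the Agreement survives.

1, 2, 3, 4, 5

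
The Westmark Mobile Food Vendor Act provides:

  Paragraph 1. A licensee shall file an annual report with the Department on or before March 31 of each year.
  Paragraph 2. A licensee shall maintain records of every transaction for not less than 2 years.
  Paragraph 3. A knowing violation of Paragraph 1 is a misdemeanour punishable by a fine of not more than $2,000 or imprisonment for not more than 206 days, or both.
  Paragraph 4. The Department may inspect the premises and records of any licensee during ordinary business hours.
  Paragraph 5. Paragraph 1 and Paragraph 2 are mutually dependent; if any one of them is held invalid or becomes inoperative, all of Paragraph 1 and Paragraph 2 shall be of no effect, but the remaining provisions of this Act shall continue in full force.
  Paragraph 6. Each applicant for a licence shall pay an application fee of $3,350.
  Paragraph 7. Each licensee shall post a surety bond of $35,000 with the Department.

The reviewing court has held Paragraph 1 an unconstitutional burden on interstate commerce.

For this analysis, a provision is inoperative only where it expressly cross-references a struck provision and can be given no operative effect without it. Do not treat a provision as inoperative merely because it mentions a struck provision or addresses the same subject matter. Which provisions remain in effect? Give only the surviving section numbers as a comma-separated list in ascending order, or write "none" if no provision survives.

Paragraph 1 is struck. Paragraph 3 has no operative effect of its own apart from Paragraph 1 and is therefore inoperative. Paragraph 5 declares Paragraph 1 and Paragraph 2 mutually dependent; since one of them has fallen, all of them are of no effect. That brings down Paragraph 2 as well. The remainder continues in force under Paragraph 5. The provisions still in force are Paragraph 4, Paragraph 5, Paragraph 6, and Paragraph 7.

4, 5, 6, 7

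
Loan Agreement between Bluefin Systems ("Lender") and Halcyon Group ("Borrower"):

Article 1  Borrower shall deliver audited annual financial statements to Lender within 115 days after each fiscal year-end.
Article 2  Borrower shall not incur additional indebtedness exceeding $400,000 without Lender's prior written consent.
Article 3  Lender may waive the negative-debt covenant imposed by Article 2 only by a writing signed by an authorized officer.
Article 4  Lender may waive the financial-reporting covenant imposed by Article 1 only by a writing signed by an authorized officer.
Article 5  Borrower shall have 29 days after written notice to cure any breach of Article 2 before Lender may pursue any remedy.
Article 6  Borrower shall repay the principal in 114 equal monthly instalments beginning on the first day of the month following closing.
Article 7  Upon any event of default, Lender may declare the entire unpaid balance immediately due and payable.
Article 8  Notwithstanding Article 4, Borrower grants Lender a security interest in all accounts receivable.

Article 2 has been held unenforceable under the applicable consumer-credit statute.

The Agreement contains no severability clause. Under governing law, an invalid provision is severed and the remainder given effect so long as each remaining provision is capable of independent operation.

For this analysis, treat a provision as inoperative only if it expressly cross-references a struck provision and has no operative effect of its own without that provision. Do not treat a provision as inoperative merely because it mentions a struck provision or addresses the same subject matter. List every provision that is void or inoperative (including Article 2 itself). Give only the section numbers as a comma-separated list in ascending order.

Article 2 is struck. Article 3 operates only by reference to Article 2, so it falls with Article 2. Article 5 operates only by reference to Article 2, so it falls with Article 2. With no severability clause, the stated default rule severs what cannot stand and enforces each remaining provision that can operate on its own. That leaves Article 1, Article 4, Article 6, Article 7, and Article 8 in effect.

2, 3, 5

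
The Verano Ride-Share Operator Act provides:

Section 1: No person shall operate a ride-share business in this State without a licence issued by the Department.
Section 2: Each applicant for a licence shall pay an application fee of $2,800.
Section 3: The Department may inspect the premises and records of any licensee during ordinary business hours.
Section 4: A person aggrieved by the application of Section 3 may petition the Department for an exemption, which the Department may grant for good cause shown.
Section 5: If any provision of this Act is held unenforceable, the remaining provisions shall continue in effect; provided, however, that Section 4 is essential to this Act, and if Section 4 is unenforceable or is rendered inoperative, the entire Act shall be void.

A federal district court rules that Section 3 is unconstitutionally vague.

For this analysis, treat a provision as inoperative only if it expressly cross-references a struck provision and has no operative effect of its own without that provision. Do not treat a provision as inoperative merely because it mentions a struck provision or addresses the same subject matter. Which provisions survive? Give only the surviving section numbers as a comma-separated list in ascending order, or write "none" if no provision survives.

none

Section 3 is struck. Section 4 merely fixes the exemption procedure for Section 3; with Section 3 gone it has nothing to operate on and falls away. Section 5 makes Section 4 an essential term, and Section 4 has been rendered inoperative by the cascade; under Section 5, the entire Act is therefore void. No provision of the Act survives.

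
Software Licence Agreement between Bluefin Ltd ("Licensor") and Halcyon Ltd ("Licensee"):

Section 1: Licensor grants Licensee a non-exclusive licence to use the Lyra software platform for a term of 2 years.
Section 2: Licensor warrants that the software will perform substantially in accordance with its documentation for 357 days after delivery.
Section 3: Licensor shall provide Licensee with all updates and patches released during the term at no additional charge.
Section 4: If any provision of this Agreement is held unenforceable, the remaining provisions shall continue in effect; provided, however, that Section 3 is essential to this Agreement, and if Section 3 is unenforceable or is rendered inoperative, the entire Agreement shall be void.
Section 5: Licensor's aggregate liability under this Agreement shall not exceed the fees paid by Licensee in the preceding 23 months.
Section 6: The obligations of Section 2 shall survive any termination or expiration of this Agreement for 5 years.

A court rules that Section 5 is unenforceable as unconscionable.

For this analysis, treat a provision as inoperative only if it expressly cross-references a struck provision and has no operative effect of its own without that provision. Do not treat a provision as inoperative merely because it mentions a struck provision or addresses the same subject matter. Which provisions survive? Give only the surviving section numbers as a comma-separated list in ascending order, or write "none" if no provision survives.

Section 5 is struck. No other provision's operative terms depend on Section 5. Section 4 makes Section 3 an essential term, but Section 3 is unaffected, so the severability proviso in Section 4 preserves the remaining provisions. Section 1, Section 2, Section 3, Section 4, and Section 6 remain in effect.

1, 2, 3, 4, 6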